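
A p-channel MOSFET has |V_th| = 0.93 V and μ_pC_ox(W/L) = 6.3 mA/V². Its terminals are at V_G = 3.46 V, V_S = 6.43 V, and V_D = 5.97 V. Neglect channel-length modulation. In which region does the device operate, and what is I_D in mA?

V_SG = V_S − V_G = 6.43 − 3.46 = 2.97 V; V_SD = V_S − V_D = 6.43 − 5.97 = 0.46 V.
V_ov = V_SG − |V_th| = 2.97 − 0.93 = 2.04 V.
Since V_SD = 0.46 V < V_ov = 2.04 V, the device is in the triode region.
I_D = k_p [V_ov · V_SD − ½ V_SD²] = 6.3 × [2.04 × 0.46 − 0.5 × 0.46²] = 5.25 mA.

Triode; I_D = 5.25 mA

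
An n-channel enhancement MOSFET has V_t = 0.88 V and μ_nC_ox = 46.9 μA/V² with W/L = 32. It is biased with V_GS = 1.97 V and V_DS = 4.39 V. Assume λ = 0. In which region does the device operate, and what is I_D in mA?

k_n = μ_nC_ox · (W/L) = 1.501 mA/V².
V_ov = V_GS − V_t = 1.97 − 0.88 = 1.09 V.
Since V_DS = 4.39 V ≥ V_ov = 1.09 V, the device is in saturation.
I_D = ½ k_n V_ov² = 0.5 × 1.501 × 1.09² = 0.892 mA.

Saturation; I_D = 0.892 mA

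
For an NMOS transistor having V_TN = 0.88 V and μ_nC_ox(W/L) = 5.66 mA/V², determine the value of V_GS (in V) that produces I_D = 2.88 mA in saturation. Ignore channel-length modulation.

V_GS = 1.89 V

In saturation I_D = ½ k_n (V_GS − V_TN)², so V_GS − V_TN = √(2 I_D / k_n) = √(2 × 2.88 / 5.66) = 1.01 V.
V_GS = 0.88 + 1.01 = 1.89 V.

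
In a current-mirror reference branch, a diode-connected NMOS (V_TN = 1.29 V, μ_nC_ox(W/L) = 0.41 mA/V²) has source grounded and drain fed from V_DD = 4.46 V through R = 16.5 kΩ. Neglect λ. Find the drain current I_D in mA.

With gate tied to drain, V_GS = V_DS ≥ V_GS − V_TN, so the device is in saturation.
KCL at the drain: ½ k_n (V_GS − V_TN)² = (V_DD − V_GS)/R.
Let x = V_GS − 1.29. Then 3.38 x² + x − 3.17 = 0, giving x = 0.831 V (positive root), so V_GS = 2.12 V.
I_D = (V_DD − V_GS)/R = (4.46 − 2.12) / 16.5 = 0.142 mA.

I_D = 0.142 mA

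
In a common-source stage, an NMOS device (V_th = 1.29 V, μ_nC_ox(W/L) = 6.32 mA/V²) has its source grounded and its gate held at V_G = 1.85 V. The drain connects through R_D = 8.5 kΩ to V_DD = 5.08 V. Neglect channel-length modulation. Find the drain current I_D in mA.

I_D = 0.574 mA

V_GS = V_G = 1.85 V, so V_ov = 1.85 − 1.29 = 0.56 V.
Assume saturation: I_D = ½ k_n V_ov² = 0.5 × 6.32 × 0.56² = 0.991 mA, giving V_DS = V_DD − I_D R_D = 5.08 − 0.991 × 8.5 = -3.34 V.
But -3.34 V < V_ov = 0.56 V, so the device is actually in triode.
In triode I_D = k_n[V_ov V_DS − ½ V_DS²] and I_D = (V_DD − V_DS)/R_D. Equating: 26.9 V_DS² − 31.08 V_DS + 5.08 = 0, giving V_DS = 0.197 V (the root below V_ov).
I_D = (5.08 − 0.197) / 8.5 = 0.574 mA.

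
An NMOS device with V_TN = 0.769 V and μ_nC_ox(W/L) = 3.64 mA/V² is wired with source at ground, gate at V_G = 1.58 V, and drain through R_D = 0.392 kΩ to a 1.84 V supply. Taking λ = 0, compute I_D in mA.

V_GS = V_G = 1.58 V, so V_ov = 1.58 − 0.769 = 0.811 V.
Assume saturation: I_D = ½ k_n V_ov² = 0.5 × 3.64 × 0.811² = 1.2 mA, giving V_DS = V_DD − I_D R_D = 1.84 − 1.2 × 0.392 = 1.37 V.
V_DS = 1.37 V ≥ V_ov = 0.811 V, confirming saturation.

I_D = 1.20 mA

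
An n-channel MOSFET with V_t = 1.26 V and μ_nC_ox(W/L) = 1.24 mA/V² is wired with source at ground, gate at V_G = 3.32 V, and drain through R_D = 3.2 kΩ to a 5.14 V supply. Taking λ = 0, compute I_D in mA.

I_D = 1.40 mA

V_GS = V_G = 3.32 V, so V_ov = 3.32 − 1.26 = 2.06 V.
Assume saturation: I_D = ½ k_n V_ov² = 0.5 × 1.24 × 2.06² = 2.63 mA, giving V_DS = V_DD − I_D R_D = 5.14 − 2.63 × 3.2 = -3.28 V.
But -3.28 V < V_ov = 2.06 V, so the device is actually in triode.
In triode I_D = k_n[V_ov V_DS − ½ V_DS²] and I_D = (V_DD − V_DS)/R_D. Equating: 1.98 V_DS² − 9.174 V_DS + 5.14 = 0, giving V_DS = 0.652 V (the root below V_ov).
I_D = (5.14 − 0.652) / 3.2 = 1.4 mA.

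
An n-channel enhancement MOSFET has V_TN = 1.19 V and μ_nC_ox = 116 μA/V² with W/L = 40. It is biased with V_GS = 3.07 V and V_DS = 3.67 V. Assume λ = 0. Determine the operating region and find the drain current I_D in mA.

Saturation; I_D = 8.20 mA

k_n = μ_nC_ox · (W/L) = 4.64 mA/V².
V_ov = V_GS − V_TN = 3.07 − 1.19 = 1.88 V.
Since V_DS = 3.67 V ≥ V_ov = 1.88 V, the device is in saturation.
I_D = ½ k_n V_ov² = 0.5 × 4.64 × 1.88² = 8.2 mA.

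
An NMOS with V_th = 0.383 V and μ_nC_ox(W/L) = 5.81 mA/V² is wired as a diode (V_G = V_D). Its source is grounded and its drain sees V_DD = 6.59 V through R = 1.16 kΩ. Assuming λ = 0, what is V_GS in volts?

V_GS = 1.60 V

With gate tied to drain, V_GS = V_DS ≥ V_GS − V_th, so the device is in saturation.
KCL at the drain: ½ k_n (V_GS − V_th)² = (V_DD − V_GS)/R.
Let x = V_GS − 0.383. Then 3.37 x² + x − 6.207 = 0, giving x = 1.22 V (positive root), so V_GS = 1.6 V.
I_D = (V_DD − V_GS)/R = (6.59 − 1.6) / 1.16 = 4.3 mA.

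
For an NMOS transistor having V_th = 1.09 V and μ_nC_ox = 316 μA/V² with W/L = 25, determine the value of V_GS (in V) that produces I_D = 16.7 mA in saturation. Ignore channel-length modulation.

V_GS = 3.15 V

k_n = μ_nC_ox · (W/L) = 7.9 mA/V².
In saturation I_D = ½ k_n (V_GS − V_th)², so V_GS − V_th = √(2 I_D / k_n) = √(2 × 16.7 / 7.9) = 2.06 V.
V_GS = 1.09 + 2.06 = 3.15 V.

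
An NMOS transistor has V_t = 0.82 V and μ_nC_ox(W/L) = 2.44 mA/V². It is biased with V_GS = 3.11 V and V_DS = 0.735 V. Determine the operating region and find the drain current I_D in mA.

V_ov = V_GS − V_t = 3.11 − 0.82 = 2.29 V.
Since V_DS = 0.735 V < V_ov = 2.29 V, the device is in the triode region.
I_D = k_n [V_ov · V_DS − ½ V_DS²] = 2.44 × [2.29 × 0.735 − 0.5 × 0.735²] = 3.45 mA.

Triode; I_D = 3.45 mA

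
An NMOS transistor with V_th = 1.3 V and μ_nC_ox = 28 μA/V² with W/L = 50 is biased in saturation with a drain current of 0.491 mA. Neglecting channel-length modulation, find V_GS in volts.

V_GS = 2.14 V

k_n = μ_nC_ox · (W/L) = 1.4 mA/V².
In saturation I_D = ½ k_n (V_GS − V_th)², so V_GS − V_th = √(2 I_D / k_n) = √(2 × 0.491 / 1.4) = 0.838 V.
V_GS = 1.3 + 0.838 = 2.14 V.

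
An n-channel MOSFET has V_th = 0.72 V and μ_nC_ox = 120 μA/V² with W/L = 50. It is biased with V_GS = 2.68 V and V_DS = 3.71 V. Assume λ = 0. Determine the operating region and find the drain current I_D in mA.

Saturation; I_D = 11.5 mA

k_n = μ_nC_ox · (W/L) = 6 mA/V².
V_ov = V_GS − V_th = 2.68 − 0.72 = 1.96 V.
Since V_DS = 3.71 V ≥ V_ov = 1.96 V, the device is in saturation.
I_D = ½ k_n V_ov² = 0.5 × 6 × 1.96² = 11.5 mA.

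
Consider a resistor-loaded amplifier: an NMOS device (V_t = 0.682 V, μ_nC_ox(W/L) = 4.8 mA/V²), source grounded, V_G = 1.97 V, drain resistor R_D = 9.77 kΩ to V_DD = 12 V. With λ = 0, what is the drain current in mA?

V_GS = V_G = 1.97 V, so V_ov = 1.97 − 0.682 = 1.29 V.
Assume saturation: I_D = ½ k_n V_ov² = 0.5 × 4.8 × 1.29² = 3.98 mA, giving V_DS = V_DD − I_D R_D = 12 − 3.98 × 9.77 = -26.9 V.
But -26.9 V < V_ov = 1.29 V, so the device is actually in triode.
In triode I_D = k_n[V_ov V_DS − ½ V_DS²] and I_D = (V_DD − V_DS)/R_D. Equating: 23.4 V_DS² − 61.4 V_DS + 12 = 0, giving V_DS = 0.213 V (the root below V_ov).
I_D = (12 − 0.213) / 9.77 = 1.21 mA.

I_D = 1.21 mA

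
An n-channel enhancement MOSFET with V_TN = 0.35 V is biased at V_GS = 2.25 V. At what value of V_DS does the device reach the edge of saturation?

V_DS,sat = 1.90 V

The boundary between triode and saturation is V_DS = V_GS − V_TN = V_ov.
V_ov = 2.25 − 0.35 = 1.9 V.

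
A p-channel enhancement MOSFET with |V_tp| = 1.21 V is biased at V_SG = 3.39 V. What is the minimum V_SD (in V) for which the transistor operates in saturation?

The boundary between triode and saturation is V_SD = V_SG − |V_tp| = V_ov.
V_ov = 3.39 − 1.21 = 2.18 V.

V_SD,sat = 2.18 V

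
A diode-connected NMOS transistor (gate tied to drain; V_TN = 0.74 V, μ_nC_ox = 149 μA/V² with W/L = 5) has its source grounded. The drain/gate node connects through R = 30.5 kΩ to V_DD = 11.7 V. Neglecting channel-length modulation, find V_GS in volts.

With gate tied to drain, V_GS = V_DS ≥ V_GS − V_TN, so the device is in saturation.
k_n = μ_nC_ox · (W/L) = 0.745 mA/V².
KCL at the drain: ½ k_n (V_GS − V_TN)² = (V_DD − V_GS)/R.
Let x = V_GS − 0.74. Then 11.4 x² + x − 10.96 = 0, giving x = 0.939 V (positive root), so V_GS = 1.68 V.
I_D = (V_DD − V_GS)/R = (11.7 − 1.68) / 30.5 = 0.329 mA.

V_GS = 1.68 V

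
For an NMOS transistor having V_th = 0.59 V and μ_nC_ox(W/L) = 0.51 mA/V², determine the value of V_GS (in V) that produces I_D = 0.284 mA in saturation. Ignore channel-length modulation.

V_GS = 1.65 V

In saturation I_D = ½ k_n (V_GS − V_th)², so V_GS − V_th = √(2 I_D / k_n) = √(2 × 0.284 / 0.51) = 1.06 V.
V_GS = 0.59 + 1.06 = 1.65 V.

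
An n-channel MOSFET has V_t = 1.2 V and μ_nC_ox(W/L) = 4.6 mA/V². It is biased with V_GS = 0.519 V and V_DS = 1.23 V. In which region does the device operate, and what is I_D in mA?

Cutoff; I_D = 0 mA

V_GS = 0.519 V < V_t = 1.2 V, so the transistor is in cutoff.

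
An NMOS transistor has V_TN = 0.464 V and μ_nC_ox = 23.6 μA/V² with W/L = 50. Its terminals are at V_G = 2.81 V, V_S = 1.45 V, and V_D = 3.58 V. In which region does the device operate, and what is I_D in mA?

V_GS = V_G − V_S = 2.81 − 1.45 = 1.36 V; V_DS = V_D − V_S = 3.58 − 1.45 = 2.13 V.
k_n = μ_nC_ox · (W/L) = 1.18 mA/V².
V_ov = V_GS − V_TN = 1.36 − 0.464 = 0.896 V.
Since V_DS = 2.13 V ≥ V_ov = 0.896 V, the device is in saturation.
I_D = ½ k_n V_ov² = 0.5 × 1.18 × 0.896² = 0.474 mA.

Saturation; I_D = 0.474 mA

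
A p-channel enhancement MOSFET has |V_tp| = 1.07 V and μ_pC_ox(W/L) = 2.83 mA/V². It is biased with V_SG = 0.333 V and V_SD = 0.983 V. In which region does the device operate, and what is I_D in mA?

Cutoff; I_D = 0 mA

V_SG = 0.333 V < |V_tp| = 1.07 V, so the transistor is in cutoff.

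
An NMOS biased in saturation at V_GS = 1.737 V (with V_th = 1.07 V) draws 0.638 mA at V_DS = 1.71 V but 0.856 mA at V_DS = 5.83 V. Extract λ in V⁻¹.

λ = 0.0966 V⁻¹

With V_GS fixed, I_D ∝ (1 + λ V_DS) in saturation, so I_D2/I_D1 = (1 + λ V_DS2)/(1 + λ V_DS1).
0.856/0.638 = 1.342 = (1 + 5.83 λ)/(1 + 1.71 λ).
Solving: λ (I_D1 V_DS2 − I_D2 V_DS1) = I_D2 − I_D1, so λ = (0.856 − 0.638) / (0.638 × 5.83 − 0.856 × 1.71) = 0.218 / 2.26 = 0.0966 V⁻¹.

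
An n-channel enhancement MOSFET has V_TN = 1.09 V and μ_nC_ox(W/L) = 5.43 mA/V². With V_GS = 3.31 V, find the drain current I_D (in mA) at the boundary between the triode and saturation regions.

At the boundary V_DS = V_ov = V_GS − V_TN = 3.31 − 1.09 = 2.22 V.
I_D = ½ k_n V_ov² = 0.5 × 5.43 × 2.22² = 13.4 mA.

I_D = 13.4 mA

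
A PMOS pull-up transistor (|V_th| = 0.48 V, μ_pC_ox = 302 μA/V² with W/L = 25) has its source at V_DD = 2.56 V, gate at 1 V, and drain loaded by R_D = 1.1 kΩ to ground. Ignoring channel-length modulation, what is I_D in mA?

I_D = 2.06 mA

V_SG = V_DD − V_G = 2.56 − 1 = 1.56 V, so V_ov = 1.56 − 0.48 = 1.08 V.
k_p = μ_pC_ox · (W/L) = 7.55 mA/V².
Assume saturation: I_D = ½ k_p V_ov² = 0.5 × 7.55 × 1.08² = 4.4 mA, giving V_SD = V_DD − I_D R_D = 2.56 − 4.4 × 1.1 = -2.28 V.
But -2.28 V < V_ov = 1.08 V, so the device is actually in triode.
In triode I_D = k_p[V_ov V_SD − ½ V_SD²] and I_D = (V_DD − V_SD)/R_D. Equating: 4.15 V_SD² − 9.969 V_SD + 2.56 = 0, giving V_SD = 0.292 V (the root below V_ov).
I_D = (2.56 − 0.292) / 1.1 = 2.06 mA.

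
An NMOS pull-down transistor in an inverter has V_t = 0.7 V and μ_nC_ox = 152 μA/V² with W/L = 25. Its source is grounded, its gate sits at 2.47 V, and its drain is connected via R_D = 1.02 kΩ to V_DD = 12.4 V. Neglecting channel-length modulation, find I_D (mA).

I_D = 5.95 mA

V_GS = V_G = 2.47 V, so V_ov = 2.47 − 0.7 = 1.77 V.
k_n = μ_nC_ox · (W/L) = 3.8 mA/V².
Assume saturation: I_D = ½ k_n V_ov² = 0.5 × 3.8 × 1.77² = 5.95 mA, giving V_DS = V_DD − I_D R_D = 12.4 − 5.95 × 1.02 = 6.33 V.
V_DS = 6.33 V ≥ V_ov = 1.77 V, confirming saturation.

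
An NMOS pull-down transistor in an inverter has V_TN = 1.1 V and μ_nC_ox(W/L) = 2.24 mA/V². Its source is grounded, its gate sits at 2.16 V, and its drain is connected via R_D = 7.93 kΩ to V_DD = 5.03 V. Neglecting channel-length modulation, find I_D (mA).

I_D = 0.598 mA

V_GS = V_G = 2.16 V, so V_ov = 2.16 − 1.1 = 1.06 V.
Assume saturation: I_D = ½ k_n V_ov² = 0.5 × 2.24 × 1.06² = 1.26 mA, giving V_DS = V_DD − I_D R_D = 5.03 − 1.26 × 7.93 = -4.95 V.
But -4.95 V < V_ov = 1.06 V, so the device is actually in triode.
In triode I_D = k_n[V_ov V_DS − ½ V_DS²] and I_D = (V_DD − V_DS)/R_D. Equating: 8.88 V_DS² − 19.83 V_DS + 5.03 = 0, giving V_DS = 0.292 V (the root below V_ov).
I_D = (5.03 − 0.292) / 7.93 = 0.598 mA.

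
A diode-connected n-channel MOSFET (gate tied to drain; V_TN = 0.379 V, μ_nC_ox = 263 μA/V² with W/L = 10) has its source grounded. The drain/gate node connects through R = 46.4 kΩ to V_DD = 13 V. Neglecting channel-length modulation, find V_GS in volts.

With gate tied to drain, V_GS = V_DS ≥ V_GS − V_TN, so the device is in saturation.
k_n = μ_nC_ox · (W/L) = 2.63 mA/V².
KCL at the drain: ½ k_n (V_GS − V_TN)² = (V_DD − V_GS)/R.
Let x = V_GS − 0.379. Then 61 x² + x − 12.62 = 0, giving x = 0.447 V (positive root), so V_GS = 0.826 V.
I_D = (V_DD − V_GS)/R = (13 − 0.826) / 46.4 = 0.262 mA.

V_GS = 0.826 V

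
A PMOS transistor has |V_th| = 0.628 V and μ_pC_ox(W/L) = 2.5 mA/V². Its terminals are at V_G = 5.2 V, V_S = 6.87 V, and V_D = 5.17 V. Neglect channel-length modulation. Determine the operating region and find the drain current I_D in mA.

Saturation; I_D = 1.36 mA

V_SG = V_S − V_G = 6.87 − 5.2 = 1.67 V; V_SD = V_S − V_D = 6.87 − 5.17 = 1.7 V.
V_ov = V_SG − |V_th| = 1.67 − 0.628 = 1.04 V.
Since V_SD = 1.7 V ≥ V_ov = 1.04 V, the device is in saturation.
I_D = ½ k_p V_ov² = 0.5 × 2.5 × 1.04² = 1.36 mA.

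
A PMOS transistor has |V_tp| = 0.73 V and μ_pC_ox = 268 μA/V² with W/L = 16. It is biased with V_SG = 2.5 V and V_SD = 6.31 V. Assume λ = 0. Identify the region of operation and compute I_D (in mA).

k_p = μ_pC_ox · (W/L) = 4.288 mA/V².
V_ov = V_SG − |V_tp| = 2.5 − 0.73 = 1.77 V.
Since V_SD = 6.31 V ≥ V_ov = 1.77 V, the device is in saturation.
I_D = ½ k_p V_ov² = 0.5 × 4.288 × 1.77² = 6.72 mA.

Saturation; I_D = 6.72 mA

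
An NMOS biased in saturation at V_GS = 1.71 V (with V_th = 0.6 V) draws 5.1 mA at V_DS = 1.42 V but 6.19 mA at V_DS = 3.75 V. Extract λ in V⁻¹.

λ = 0.105 V⁻¹

With V_GS fixed, I_D ∝ (1 + λ V_DS) in saturation, so I_D2/I_D1 = (1 + λ V_DS2)/(1 + λ V_DS1).
6.19/5.1 = 1.214 = (1 + 3.75 λ)/(1 + 1.42 λ).
Solving: λ (I_D1 V_DS2 − I_D2 V_DS1) = I_D2 − I_D1, so λ = (6.19 − 5.1) / (5.1 × 3.75 − 6.19 × 1.42) = 1.09 / 10.3 = 0.105 V⁻¹.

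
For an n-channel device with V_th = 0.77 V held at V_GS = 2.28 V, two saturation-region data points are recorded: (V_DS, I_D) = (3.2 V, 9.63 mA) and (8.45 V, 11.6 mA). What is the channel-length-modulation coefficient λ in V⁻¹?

With V_GS fixed, I_D ∝ (1 + λ V_DS) in saturation, so I_D2/I_D1 = (1 + λ V_DS2)/(1 + λ V_DS1).
11.6/9.63 = 1.205 = (1 + 8.45 λ)/(1 + 3.2 λ).
Solving: λ (I_D1 V_DS2 − I_D2 V_DS1) = I_D2 − I_D1, so λ = (11.6 − 9.63) / (9.63 × 8.45 − 11.6 × 3.2) = 1.97 / 44.3 = 0.0445 V⁻¹.

λ = 0.0445 V⁻¹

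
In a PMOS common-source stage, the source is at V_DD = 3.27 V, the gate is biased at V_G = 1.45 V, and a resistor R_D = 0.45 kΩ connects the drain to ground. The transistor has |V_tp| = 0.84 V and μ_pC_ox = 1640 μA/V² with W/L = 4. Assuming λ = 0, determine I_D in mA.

V_SG = V_DD − V_G = 3.27 − 1.45 = 1.82 V, so V_ov = 1.82 − 0.84 = 0.98 V.
k_p = μ_pC_ox · (W/L) = 6.56 mA/V².
Assume saturation: I_D = ½ k_p V_ov² = 0.5 × 6.56 × 0.98² = 3.15 mA, giving V_SD = V_DD − I_D R_D = 3.27 − 3.15 × 0.45 = 1.85 V.
V_SD = 1.85 V ≥ V_ov = 0.98 V, confirming saturation.

I_D = 3.15 mA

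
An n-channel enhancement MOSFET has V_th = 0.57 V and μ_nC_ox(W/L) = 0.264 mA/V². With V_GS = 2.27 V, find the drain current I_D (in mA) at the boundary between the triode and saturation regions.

At the boundary V_DS = V_ov = V_GS − V_th = 2.27 − 0.57 = 1.7 V.
I_D = ½ k_n V_ov² = 0.5 × 0.264 × 1.7² = 0.381 mA.

I_D = 0.381 mA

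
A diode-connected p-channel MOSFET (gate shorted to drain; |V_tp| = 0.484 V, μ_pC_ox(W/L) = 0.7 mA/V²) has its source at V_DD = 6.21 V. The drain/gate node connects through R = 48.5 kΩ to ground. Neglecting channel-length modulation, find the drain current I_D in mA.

I_D = 0.107 mA

With gate tied to drain, V_SG = V_SD ≥ V_SG − |V_tp|, so the device is in saturation.
KCL at the drain: ½ k_p (V_SG − |V_tp|)² = (V_DD − V_SG)/R.
Let x = V_SG − 0.484. Then 17 x² + x − 5.726 = 0, giving x = 0.552 V (positive root), so V_SG = 1.04 V.
I_D = (V_DD − V_SG)/R = (6.21 − 1.04) / 48.5 = 0.107 mA.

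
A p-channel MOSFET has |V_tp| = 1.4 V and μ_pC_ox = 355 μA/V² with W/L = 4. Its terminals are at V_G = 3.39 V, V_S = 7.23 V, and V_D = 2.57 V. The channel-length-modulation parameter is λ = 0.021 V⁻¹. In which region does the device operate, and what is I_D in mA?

Saturation; I_D = 4.64 mA

V_SG = V_S − V_G = 7.23 − 3.39 = 3.84 V; V_SD = V_S − V_D = 7.23 − 2.57 = 4.66 V.
k_p = μ_pC_ox · (W/L) = 1.42 mA/V².
V_ov = V_SG − |V_tp| = 3.84 − 1.4 = 2.44 V.
Since V_SD = 4.66 V ≥ V_ov = 2.44 V, the device is in saturation.
I_D = ½ k_p V_ov² (1 + λ V_SD) = 0.5 × 1.42 × 2.44² × (1 + 0.021 × 4.66) = 4.64 mA.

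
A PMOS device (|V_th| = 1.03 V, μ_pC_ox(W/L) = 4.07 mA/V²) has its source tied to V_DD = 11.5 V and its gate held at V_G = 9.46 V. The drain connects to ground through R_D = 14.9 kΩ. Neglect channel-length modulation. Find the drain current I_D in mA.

V_SG = V_DD − V_G = 11.5 − 9.46 = 2.04 V, so V_ov = 2.04 − 1.03 = 1.01 V.
Assume saturation: I_D = ½ k_p V_ov² = 0.5 × 4.07 × 1.01² = 2.08 mA, giving V_SD = V_DD − I_D R_D = 11.5 − 2.08 × 14.9 = -19.4 V.
But -19.4 V < V_ov = 1.01 V, so the device is actually in triode.
In triode I_D = k_p[V_ov V_SD − ½ V_SD²] and I_D = (V_DD − V_SD)/R_D. Equating: 30.3 V_SD² − 62.25 V_SD + 11.5 = 0, giving V_SD = 0.205 V (the root below V_ov).
I_D = (11.5 − 0.205) / 14.9 = 0.758 mA.

I_D = 0.758 mA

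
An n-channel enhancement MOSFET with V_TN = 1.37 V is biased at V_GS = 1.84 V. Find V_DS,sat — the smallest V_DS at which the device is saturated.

V_DS,sat = 0.470 V

The boundary between triode and saturation is V_DS = V_GS − V_TN = V_ov.
V_ov = 1.84 − 1.37 = 0.47 V.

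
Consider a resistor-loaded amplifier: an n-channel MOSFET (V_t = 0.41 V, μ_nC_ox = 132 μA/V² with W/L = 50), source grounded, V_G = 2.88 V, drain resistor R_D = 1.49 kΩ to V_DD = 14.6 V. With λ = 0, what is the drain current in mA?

I_D = 9.35 mA

V_GS = V_G = 2.88 V, so V_ov = 2.88 − 0.41 = 2.47 V.
k_n = μ_nC_ox · (W/L) = 6.6 mA/V².
Assume saturation: I_D = ½ k_n V_ov² = 0.5 × 6.6 × 2.47² = 20.1 mA, giving V_DS = V_DD − I_D R_D = 14.6 − 20.1 × 1.49 = -15.4 V.
But -15.4 V < V_ov = 2.47 V, so the device is actually in triode.
In triode I_D = k_n[V_ov V_DS − ½ V_DS²] and I_D = (V_DD − V_DS)/R_D. Equating: 4.92 V_DS² − 25.29 V_DS + 14.6 = 0, giving V_DS = 0.663 V (the root below V_ov).
I_D = (14.6 − 0.663) / 1.49 = 9.35 mA.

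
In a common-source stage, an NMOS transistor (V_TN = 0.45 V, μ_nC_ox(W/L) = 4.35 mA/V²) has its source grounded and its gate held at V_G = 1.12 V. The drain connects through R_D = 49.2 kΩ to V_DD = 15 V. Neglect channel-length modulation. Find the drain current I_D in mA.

V_GS = V_G = 1.12 V, so V_ov = 1.12 − 0.45 = 0.67 V.
Assume saturation: I_D = ½ k_n V_ov² = 0.5 × 4.35 × 0.67² = 0.976 mA, giving V_DS = V_DD − I_D R_D = 15 − 0.976 × 49.2 = -33 V.
But -33 V < V_ov = 0.67 V, so the device is actually in triode.
In triode I_D = k_n[V_ov V_DS − ½ V_DS²] and I_D = (V_DD − V_DS)/R_D. Equating: 107 V_DS² − 144.4 V_DS + 15 = 0, giving V_DS = 0.113 V (the root below V_ov).
I_D = (15 − 0.113) / 49.2 = 0.303 mA.

I_D = 0.303 mA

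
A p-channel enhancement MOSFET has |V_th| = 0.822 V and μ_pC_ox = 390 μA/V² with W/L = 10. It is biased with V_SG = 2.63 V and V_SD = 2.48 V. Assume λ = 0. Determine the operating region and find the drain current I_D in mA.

Saturation; I_D = 6.37 mA

k_p = μ_pC_ox · (W/L) = 3.9 mA/V².
V_ov = V_SG − |V_th| = 2.63 − 0.822 = 1.81 V.
Since V_SD = 2.48 V ≥ V_ov = 1.81 V, the device is in saturation.
I_D = ½ k_p V_ov² = 0.5 × 3.9 × 1.81² = 6.37 mA.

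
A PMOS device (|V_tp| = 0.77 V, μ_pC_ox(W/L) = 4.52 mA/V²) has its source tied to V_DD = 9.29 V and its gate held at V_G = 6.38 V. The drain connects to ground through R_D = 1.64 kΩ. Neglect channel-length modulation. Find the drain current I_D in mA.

I_D = 5.27 mA

V_SG = V_DD − V_G = 9.29 − 6.38 = 2.91 V, so V_ov = 2.91 − 0.77 = 2.14 V.
Assume saturation: I_D = ½ k_p V_ov² = 0.5 × 4.52 × 2.14² = 10.3 mA, giving V_SD = V_DD − I_D R_D = 9.29 − 10.3 × 1.64 = -7.68 V.
But -7.68 V < V_ov = 2.14 V, so the device is actually in triode.
In triode I_D = k_p[V_ov V_SD − ½ V_SD²] and I_D = (V_DD − V_SD)/R_D. Equating: 3.71 V_SD² − 16.86 V_SD + 9.29 = 0, giving V_SD = 0.641 V (the root below V_ov).
I_D = (9.29 − 0.641) / 1.64 = 5.27 mA.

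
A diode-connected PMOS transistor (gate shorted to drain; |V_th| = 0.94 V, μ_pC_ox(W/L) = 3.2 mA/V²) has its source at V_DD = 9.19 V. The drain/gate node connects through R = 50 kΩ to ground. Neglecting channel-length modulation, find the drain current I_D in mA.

With gate tied to drain, V_SG = V_SD ≥ V_SG − |V_th|, so the device is in saturation.
KCL at the drain: ½ k_p (V_SG − |V_th|)² = (V_DD − V_SG)/R.
Let x = V_SG − 0.94. Then 80 x² + x − 8.25 = 0, giving x = 0.315 V (positive root), so V_SG = 1.25 V.
I_D = (V_DD − V_SG)/R = (9.19 − 1.25) / 50 = 0.159 mA.

I_D = 0.159 mA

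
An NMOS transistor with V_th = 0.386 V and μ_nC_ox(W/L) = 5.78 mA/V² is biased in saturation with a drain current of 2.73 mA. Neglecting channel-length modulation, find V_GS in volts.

In saturation I_D = ½ k_n (V_GS − V_th)², so V_GS − V_th = √(2 I_D / k_n) = √(2 × 2.73 / 5.78) = 0.972 V.
V_GS = 0.386 + 0.972 = 1.36 V.

V_GS = 1.36 V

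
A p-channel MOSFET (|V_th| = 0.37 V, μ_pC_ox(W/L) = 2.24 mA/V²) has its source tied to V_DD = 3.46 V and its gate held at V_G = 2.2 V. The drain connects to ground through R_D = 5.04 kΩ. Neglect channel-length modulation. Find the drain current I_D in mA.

I_D = 0.609 mA

V_SG = V_DD − V_G = 3.46 − 2.2 = 1.26 V, so V_ov = 1.26 − 0.37 = 0.89 V.
Assume saturation: I_D = ½ k_p V_ov² = 0.5 × 2.24 × 0.89² = 0.887 mA, giving V_SD = V_DD − I_D R_D = 3.46 − 0.887 × 5.04 = -1.01 V.
But -1.01 V < V_ov = 0.89 V, so the device is actually in triode.
In triode I_D = k_p[V_ov V_SD − ½ V_SD²] and I_D = (V_DD − V_SD)/R_D. Equating: 5.64 V_SD² − 11.05 V_SD + 3.46 = 0, giving V_SD = 0.391 V (the root below V_ov).
I_D = (3.46 − 0.391) / 5.04 = 0.609 mA.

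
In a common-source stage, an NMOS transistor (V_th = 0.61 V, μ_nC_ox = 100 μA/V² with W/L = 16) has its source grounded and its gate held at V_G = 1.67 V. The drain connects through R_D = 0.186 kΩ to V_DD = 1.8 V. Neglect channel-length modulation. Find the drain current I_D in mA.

I_D = 0.899 mA

V_GS = V_G = 1.67 V, so V_ov = 1.67 − 0.61 = 1.06 V.
k_n = μ_nC_ox · (W/L) = 1.6 mA/V².
Assume saturation: I_D = ½ k_n V_ov² = 0.5 × 1.6 × 1.06² = 0.899 mA, giving V_DS = V_DD − I_D R_D = 1.8 − 0.899 × 0.186 = 1.63 V.
V_DS = 1.63 V ≥ V_ov = 1.06 V, confirming saturation.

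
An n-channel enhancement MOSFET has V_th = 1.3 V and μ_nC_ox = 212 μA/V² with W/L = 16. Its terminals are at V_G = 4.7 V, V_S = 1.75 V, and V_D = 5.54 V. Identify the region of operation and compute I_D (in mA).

V_GS = V_G − V_S = 4.7 − 1.75 = 2.95 V; V_DS = V_D − V_S = 5.54 − 1.75 = 3.79 V.
k_n = μ_nC_ox · (W/L) = 3.392 mA/V².
V_ov = V_GS − V_th = 2.95 − 1.3 = 1.65 V.
Since V_DS = 3.79 V ≥ V_ov = 1.65 V, the device is in saturation.
I_D = ½ k_n V_ov² = 0.5 × 3.392 × 1.65² = 4.62 mA.

Saturation; I_D = 4.62 mA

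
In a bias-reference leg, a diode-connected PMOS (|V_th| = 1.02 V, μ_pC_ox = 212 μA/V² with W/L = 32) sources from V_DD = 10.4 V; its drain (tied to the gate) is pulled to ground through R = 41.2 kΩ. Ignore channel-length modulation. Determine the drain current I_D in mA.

With gate tied to drain, V_SG = V_SD ≥ V_SG − |V_th|, so the device is in saturation.
k_p = μ_pC_ox · (W/L) = 6.784 mA/V².
KCL at the drain: ½ k_p (V_SG − |V_th|)² = (V_DD − V_SG)/R.
Let x = V_SG − 1.02. Then 140 x² + x − 9.38 = 0, giving x = 0.256 V (positive root), so V_SG = 1.28 V.
I_D = (V_DD − V_SG)/R = (10.4 − 1.28) / 41.2 = 0.221 mA.

I_D = 0.221 mA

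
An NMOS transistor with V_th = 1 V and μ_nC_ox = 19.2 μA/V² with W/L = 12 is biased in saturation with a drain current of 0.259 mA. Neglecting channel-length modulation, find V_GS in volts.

k_n = μ_nC_ox · (W/L) = 0.2304 mA/V².
In saturation I_D = ½ k_n (V_GS − V_th)², so V_GS − V_th = √(2 I_D / k_n) = √(2 × 0.259 / 0.2304) = 1.5 V.
V_GS = 1 + 1.5 = 2.5 V.

V_GS = 2.50 V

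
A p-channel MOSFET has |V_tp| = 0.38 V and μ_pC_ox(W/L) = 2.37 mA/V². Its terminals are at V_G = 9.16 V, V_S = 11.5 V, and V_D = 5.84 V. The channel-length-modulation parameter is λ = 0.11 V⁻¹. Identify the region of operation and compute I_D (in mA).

V_SG = V_S − V_G = 11.5 − 9.16 = 2.34 V; V_SD = V_S − V_D = 11.5 − 5.84 = 5.66 V.
V_ov = V_SG − |V_tp| = 2.34 − 0.38 = 1.96 V.
Since V_SD = 5.66 V ≥ V_ov = 1.96 V, the device is in saturation.
I_D = ½ k_p V_ov² (1 + λ V_SD) = 0.5 × 2.37 × 1.96² × (1 + 0.11 × 5.66) = 7.39 mA.

Saturation; I_D = 7.39 mA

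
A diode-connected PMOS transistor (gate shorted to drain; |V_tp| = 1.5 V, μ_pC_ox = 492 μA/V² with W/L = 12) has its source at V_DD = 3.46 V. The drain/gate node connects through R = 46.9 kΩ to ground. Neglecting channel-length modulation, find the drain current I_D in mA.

I_D = 0.0393 mA

With gate tied to drain, V_SG = V_SD ≥ V_SG − |V_tp|, so the device is in saturation.
k_p = μ_pC_ox · (W/L) = 5.904 mA/V².
KCL at the drain: ½ k_p (V_SG − |V_tp|)² = (V_DD − V_SG)/R.
Let x = V_SG − 1.5. Then 138 x² + x − 1.96 = 0, giving x = 0.115 V (positive root), so V_SG = 1.62 V.
I_D = (V_DD − V_SG)/R = (3.46 − 1.62) / 46.9 = 0.0393 mA.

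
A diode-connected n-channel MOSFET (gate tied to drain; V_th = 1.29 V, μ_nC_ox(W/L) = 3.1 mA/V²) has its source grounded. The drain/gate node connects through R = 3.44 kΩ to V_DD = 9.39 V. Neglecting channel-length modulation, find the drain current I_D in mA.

With gate tied to drain, V_GS = V_DS ≥ V_GS − V_th, so the device is in saturation.
KCL at the drain: ½ k_n (V_GS − V_th)² = (V_DD − V_GS)/R.
Let x = V_GS − 1.29. Then 5.33 x² + x − 8.1 = 0, giving x = 1.14 V (positive root), so V_GS = 2.43 V.
I_D = (V_DD − V_GS)/R = (9.39 − 2.43) / 3.44 = 2.02 mA.

I_D = 2.02 mA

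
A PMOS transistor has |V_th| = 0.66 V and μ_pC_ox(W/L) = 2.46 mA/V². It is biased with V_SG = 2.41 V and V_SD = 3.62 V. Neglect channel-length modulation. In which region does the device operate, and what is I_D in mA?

Saturation; I_D = 3.77 mA

V_ov = V_SG − |V_th| = 2.41 − 0.66 = 1.75 V.
Since V_SD = 3.62 V ≥ V_ov = 1.75 V, the device is in saturation.
I_D = ½ k_p V_ov² = 0.5 × 2.46 × 1.75² = 3.77 mA.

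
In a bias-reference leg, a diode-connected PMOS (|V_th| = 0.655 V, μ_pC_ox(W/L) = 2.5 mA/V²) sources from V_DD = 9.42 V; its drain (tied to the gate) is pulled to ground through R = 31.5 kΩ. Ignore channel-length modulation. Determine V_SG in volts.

With gate tied to drain, V_SG = V_SD ≥ V_SG − |V_th|, so the device is in saturation.
KCL at the drain: ½ k_p (V_SG − |V_th|)² = (V_DD − V_SG)/R.
Let x = V_SG − 0.655. Then 39.4 x² + x − 8.765 = 0, giving x = 0.459 V (positive root), so V_SG = 1.11 V.
I_D = (V_DD − V_SG)/R = (9.42 − 1.11) / 31.5 = 0.264 mA.

V_SG = 1.11 V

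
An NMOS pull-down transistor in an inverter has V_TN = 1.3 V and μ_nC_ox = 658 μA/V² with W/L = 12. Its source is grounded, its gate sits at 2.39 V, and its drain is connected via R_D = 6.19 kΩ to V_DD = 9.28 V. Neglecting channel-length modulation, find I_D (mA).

V_GS = V_G = 2.39 V, so V_ov = 2.39 − 1.3 = 1.09 V.
k_n = μ_nC_ox · (W/L) = 7.896 mA/V².
Assume saturation: I_D = ½ k_n V_ov² = 0.5 × 7.896 × 1.09² = 4.69 mA, giving V_DS = V_DD − I_D R_D = 9.28 − 4.69 × 6.19 = -19.8 V.
But -19.8 V < V_ov = 1.09 V, so the device is actually in triode.
In triode I_D = k_n[V_ov V_DS − ½ V_DS²] and I_D = (V_DD − V_DS)/R_D. Equating: 24.4 V_DS² − 54.28 V_DS + 9.28 = 0, giving V_DS = 0.187 V (the root below V_ov).
I_D = (9.28 − 0.187) / 6.19 = 1.47 mA.

I_D = 1.47 mA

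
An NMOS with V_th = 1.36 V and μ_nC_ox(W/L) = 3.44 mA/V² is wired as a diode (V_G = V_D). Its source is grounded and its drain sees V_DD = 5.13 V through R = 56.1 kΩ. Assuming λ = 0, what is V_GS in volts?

V_GS = 1.55 V

With gate tied to drain, V_GS = V_DS ≥ V_GS − V_th, so the device is in saturation.
KCL at the drain: ½ k_n (V_GS − V_th)² = (V_DD − V_GS)/R.
Let x = V_GS − 1.36. Then 96.5 x² + x − 3.77 = 0, giving x = 0.193 V (positive root), so V_GS = 1.55 V.
I_D = (V_DD − V_GS)/R = (5.13 − 1.55) / 56.1 = 0.0638 mA.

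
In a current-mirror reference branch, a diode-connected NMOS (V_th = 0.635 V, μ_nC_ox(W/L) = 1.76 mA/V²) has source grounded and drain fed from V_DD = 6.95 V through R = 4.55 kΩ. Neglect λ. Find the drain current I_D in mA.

With gate tied to drain, V_GS = V_DS ≥ V_GS − V_th, so the device is in saturation.
KCL at the drain: ½ k_n (V_GS − V_th)² = (V_DD − V_GS)/R.
Let x = V_GS − 0.635. Then 4 x² + x − 6.315 = 0, giving x = 1.14 V (positive root), so V_GS = 1.77 V.
I_D = (V_DD − V_GS)/R = (6.95 − 1.77) / 4.55 = 1.14 mA.

I_D = 1.14 mA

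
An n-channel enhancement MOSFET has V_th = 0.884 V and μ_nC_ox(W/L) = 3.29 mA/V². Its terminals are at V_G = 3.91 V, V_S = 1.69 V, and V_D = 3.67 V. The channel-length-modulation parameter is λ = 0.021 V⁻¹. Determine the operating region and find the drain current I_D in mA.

V_GS = V_G − V_S = 3.91 − 1.69 = 2.22 V; V_DS = V_D − V_S = 3.67 − 1.69 = 1.98 V.
V_ov = V_GS − V_th = 2.22 − 0.884 = 1.34 V.
Since V_DS = 1.98 V ≥ V_ov = 1.34 V, the device is in saturation.
I_D = ½ k_n V_ov² (1 + λ V_DS) = 0.5 × 3.29 × 1.34² × (1 + 0.021 × 1.98) = 3.06 mA.

Saturation; I_D = 3.06 mA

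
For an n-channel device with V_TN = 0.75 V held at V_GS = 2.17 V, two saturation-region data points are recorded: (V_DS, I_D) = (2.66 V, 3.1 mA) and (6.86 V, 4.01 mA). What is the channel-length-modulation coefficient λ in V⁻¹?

λ = 0.0859 V⁻¹

With V_GS fixed, I_D ∝ (1 + λ V_DS) in saturation, so I_D2/I_D1 = (1 + λ V_DS2)/(1 + λ V_DS1).
4.01/3.1 = 1.294 = (1 + 6.86 λ)/(1 + 2.66 λ).
Solving: λ (I_D1 V_DS2 − I_D2 V_DS1) = I_D2 − I_D1, so λ = (4.01 − 3.1) / (3.1 × 6.86 − 4.01 × 2.66) = 0.91 / 10.6 = 0.0859 V⁻¹.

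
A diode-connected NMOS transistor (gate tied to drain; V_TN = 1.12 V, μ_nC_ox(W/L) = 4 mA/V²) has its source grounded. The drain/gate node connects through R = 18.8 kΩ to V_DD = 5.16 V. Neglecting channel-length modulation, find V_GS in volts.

With gate tied to drain, V_GS = V_DS ≥ V_GS − V_TN, so the device is in saturation.
KCL at the drain: ½ k_n (V_GS − V_TN)² = (V_DD − V_GS)/R.
Let x = V_GS − 1.12. Then 37.6 x² + x − 4.04 = 0, giving x = 0.315 V (positive root), so V_GS = 1.43 V.
I_D = (V_DD − V_GS)/R = (5.16 − 1.43) / 18.8 = 0.198 mA.

V_GS = 1.43 V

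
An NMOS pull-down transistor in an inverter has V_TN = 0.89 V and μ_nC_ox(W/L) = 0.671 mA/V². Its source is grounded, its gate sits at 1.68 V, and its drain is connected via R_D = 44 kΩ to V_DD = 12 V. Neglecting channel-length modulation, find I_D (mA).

I_D = 0.209 mA

V_GS = V_G = 1.68 V, so V_ov = 1.68 − 0.89 = 0.79 V.
Assume saturation: I_D = ½ k_n V_ov² = 0.5 × 0.671 × 0.79² = 0.209 mA, giving V_DS = V_DD − I_D R_D = 12 − 0.209 × 44 = 2.79 V.
V_DS = 2.79 V ≥ V_ov = 0.79 V, confirming saturation.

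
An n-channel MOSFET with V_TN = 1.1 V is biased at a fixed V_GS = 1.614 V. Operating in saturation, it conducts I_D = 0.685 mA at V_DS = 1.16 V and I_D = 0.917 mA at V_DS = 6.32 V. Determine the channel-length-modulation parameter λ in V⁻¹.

λ = 0.0710 V⁻¹

With V_GS fixed, I_D ∝ (1 + λ V_DS) in saturation, so I_D2/I_D1 = (1 + λ V_DS2)/(1 + λ V_DS1).
0.917/0.685 = 1.339 = (1 + 6.32 λ)/(1 + 1.16 λ).
Solving: λ (I_D1 V_DS2 − I_D2 V_DS1) = I_D2 − I_D1, so λ = (0.917 − 0.685) / (0.685 × 6.32 − 0.917 × 1.16) = 0.232 / 3.27 = 0.071 V⁻¹.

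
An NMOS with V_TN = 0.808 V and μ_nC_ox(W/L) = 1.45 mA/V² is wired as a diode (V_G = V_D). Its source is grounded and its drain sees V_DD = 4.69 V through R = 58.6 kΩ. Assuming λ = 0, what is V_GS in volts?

V_GS = 1.10 V

With gate tied to drain, V_GS = V_DS ≥ V_GS − V_TN, so the device is in saturation.
KCL at the drain: ½ k_n (V_GS − V_TN)² = (V_DD − V_GS)/R.
Let x = V_GS − 0.808. Then 42.5 x² + x − 3.882 = 0, giving x = 0.291 V (positive root), so V_GS = 1.1 V.
I_D = (V_DD − V_GS)/R = (4.69 − 1.1) / 58.6 = 0.0613 mA.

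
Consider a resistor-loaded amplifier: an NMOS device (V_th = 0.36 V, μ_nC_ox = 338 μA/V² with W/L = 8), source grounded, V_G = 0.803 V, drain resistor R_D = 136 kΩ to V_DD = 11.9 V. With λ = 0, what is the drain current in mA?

V_GS = V_G = 0.803 V, so V_ov = 0.803 − 0.36 = 0.443 V.
k_n = μ_nC_ox · (W/L) = 2.704 mA/V².
Assume saturation: I_D = ½ k_n V_ov² = 0.5 × 2.704 × 0.443² = 0.265 mA, giving V_DS = V_DD − I_D R_D = 11.9 − 0.265 × 136 = -24.2 V.
But -24.2 V < V_ov = 0.443 V, so the device is actually in triode.
In triode I_D = k_n[V_ov V_DS − ½ V_DS²] and I_D = (V_DD − V_DS)/R_D. Equating: 184 V_DS² − 163.9 V_DS + 11.9 = 0, giving V_DS = 0.0797 V (the root below V_ov).
I_D = (11.9 − 0.0797) / 136 = 0.0869 mA.

I_D = 0.0869 mA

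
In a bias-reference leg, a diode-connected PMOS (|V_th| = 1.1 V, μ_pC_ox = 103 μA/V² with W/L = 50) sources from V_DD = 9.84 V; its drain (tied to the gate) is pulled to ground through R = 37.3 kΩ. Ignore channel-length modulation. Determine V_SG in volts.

With gate tied to drain, V_SG = V_SD ≥ V_SG − |V_th|, so the device is in saturation.
k_p = μ_pC_ox · (W/L) = 5.15 mA/V².
KCL at the drain: ½ k_p (V_SG − |V_th|)² = (V_DD − V_SG)/R.
Let x = V_SG − 1.1. Then 96 x² + x − 8.74 = 0, giving x = 0.296 V (positive root), so V_SG = 1.4 V.
I_D = (V_DD − V_SG)/R = (9.84 − 1.4) / 37.3 = 0.226 mA.

V_SG = 1.40 V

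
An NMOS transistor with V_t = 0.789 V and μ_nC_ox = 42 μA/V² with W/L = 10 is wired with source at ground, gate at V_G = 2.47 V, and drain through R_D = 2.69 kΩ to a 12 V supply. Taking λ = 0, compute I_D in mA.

V_GS = V_G = 2.47 V, so V_ov = 2.47 − 0.789 = 1.68 V.
k_n = μ_nC_ox · (W/L) = 0.42 mA/V².
Assume saturation: I_D = ½ k_n V_ov² = 0.5 × 0.42 × 1.68² = 0.593 mA, giving V_DS = V_DD − I_D R_D = 12 − 0.593 × 2.69 = 10.4 V.
V_DS = 10.4 V ≥ V_ov = 1.68 V, confirming saturation.

I_D = 0.593 mA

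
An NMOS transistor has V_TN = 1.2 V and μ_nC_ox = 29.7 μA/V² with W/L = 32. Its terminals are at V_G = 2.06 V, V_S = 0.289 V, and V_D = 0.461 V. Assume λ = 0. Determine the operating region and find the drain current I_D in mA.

V_GS = V_G − V_S = 2.06 − 0.289 = 1.77 V; V_DS = V_D − V_S = 0.461 − 0.289 = 0.172 V.
k_n = μ_nC_ox · (W/L) = 0.9504 mA/V².
V_ov = V_GS − V_TN = 1.77 − 1.2 = 0.571 V.
Since V_DS = 0.172 V < V_ov = 0.571 V, the device is in the triode region.
I_D = k_n [V_ov · V_DS − ½ V_DS²] = 0.9504 × [0.571 × 0.172 − 0.5 × 0.172²] = 0.0793 mA.

Triode; I_D = 0.0793 mA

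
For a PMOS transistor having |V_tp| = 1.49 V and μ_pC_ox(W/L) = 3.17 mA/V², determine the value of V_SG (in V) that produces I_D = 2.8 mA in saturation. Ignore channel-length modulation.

V_SG = 2.82 V

In saturation I_D = ½ k_p (V_SG − |V_tp|)², so V_SG − |V_tp| = √(2 I_D / k_p) = √(2 × 2.8 / 3.17) = 1.33 V.
V_SG = 1.49 + 1.33 = 2.82 V.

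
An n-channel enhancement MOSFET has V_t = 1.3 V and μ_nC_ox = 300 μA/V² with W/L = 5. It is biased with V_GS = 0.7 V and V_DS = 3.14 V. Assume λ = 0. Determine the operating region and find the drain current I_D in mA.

Cutoff; I_D = 0 mA

V_GS = 0.7 V < V_t = 1.3 V, so the transistor is in cutoff.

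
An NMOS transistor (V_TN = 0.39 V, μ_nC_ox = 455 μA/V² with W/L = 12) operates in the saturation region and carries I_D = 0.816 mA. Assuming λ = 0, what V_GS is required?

V_GS = 0.937 V

k_n = μ_nC_ox · (W/L) = 5.46 mA/V².
In saturation I_D = ½ k_n (V_GS − V_TN)², so V_GS − V_TN = √(2 I_D / k_n) = √(2 × 0.816 / 5.46) = 0.547 V.
V_GS = 0.39 + 0.547 = 0.937 V.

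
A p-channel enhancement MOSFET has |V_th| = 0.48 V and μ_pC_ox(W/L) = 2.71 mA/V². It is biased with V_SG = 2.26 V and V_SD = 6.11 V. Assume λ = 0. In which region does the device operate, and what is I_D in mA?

V_ov = V_SG − |V_th| = 2.26 − 0.48 = 1.78 V.
Since V_SD = 6.11 V ≥ V_ov = 1.78 V, the device is in saturation.
I_D = ½ k_p V_ov² = 0.5 × 2.71 × 1.78² = 4.29 mA.

Saturation; I_D = 4.29 mA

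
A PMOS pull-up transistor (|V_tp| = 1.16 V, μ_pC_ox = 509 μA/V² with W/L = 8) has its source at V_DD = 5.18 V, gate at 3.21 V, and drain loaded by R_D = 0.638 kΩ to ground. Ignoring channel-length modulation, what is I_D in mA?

V_SG = V_DD − V_G = 5.18 − 3.21 = 1.97 V, so V_ov = 1.97 − 1.16 = 0.81 V.
k_p = μ_pC_ox · (W/L) = 4.072 mA/V².
Assume saturation: I_D = ½ k_p V_ov² = 0.5 × 4.072 × 0.81² = 1.34 mA, giving V_SD = V_DD − I_D R_D = 5.18 − 1.34 × 0.638 = 4.33 V.
V_SD = 4.33 V ≥ V_ov = 0.81 V, confirming saturation.

I_D = 1.34 mA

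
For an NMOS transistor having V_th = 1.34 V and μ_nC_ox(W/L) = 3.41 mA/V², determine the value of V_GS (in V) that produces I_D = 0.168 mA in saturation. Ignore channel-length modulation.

V_GS = 1.65 V

In saturation I_D = ½ k_n (V_GS − V_th)², so V_GS − V_th = √(2 I_D / k_n) = √(2 × 0.168 / 3.41) = 0.314 V.
V_GS = 1.34 + 0.314 = 1.65 V.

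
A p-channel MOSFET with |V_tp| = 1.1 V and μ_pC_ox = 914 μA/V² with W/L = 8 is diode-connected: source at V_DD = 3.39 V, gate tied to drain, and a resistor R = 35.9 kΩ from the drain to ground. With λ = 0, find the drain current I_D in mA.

I_D = 0.0602 mA

With gate tied to drain, V_SG = V_SD ≥ V_SG − |V_tp|, so the device is in saturation.
k_p = μ_pC_ox · (W/L) = 7.312 mA/V².
KCL at the drain: ½ k_p (V_SG − |V_tp|)² = (V_DD − V_SG)/R.
Let x = V_SG − 1.1. Then 131 x² + x − 2.29 = 0, giving x = 0.128 V (positive root), so V_SG = 1.23 V.
I_D = (V_DD − V_SG)/R = (3.39 − 1.23) / 35.9 = 0.0602 mA.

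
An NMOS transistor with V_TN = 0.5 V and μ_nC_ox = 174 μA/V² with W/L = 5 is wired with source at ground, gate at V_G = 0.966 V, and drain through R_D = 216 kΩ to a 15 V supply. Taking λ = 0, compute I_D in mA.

I_D = 0.0684 mA

V_GS = V_G = 0.966 V, so V_ov = 0.966 − 0.5 = 0.466 V.
k_n = μ_nC_ox · (W/L) = 0.87 mA/V².
Assume saturation: I_D = ½ k_n V_ov² = 0.5 × 0.87 × 0.466² = 0.0945 mA, giving V_DS = V_DD − I_D R_D = 15 − 0.0945 × 216 = -5.4 V.
But -5.4 V < V_ov = 0.466 V, so the device is actually in triode.
In triode I_D = k_n[V_ov V_DS − ½ V_DS²] and I_D = (V_DD − V_DS)/R_D. Equating: 94 V_DS² − 88.57 V_DS + 15 = 0, giving V_DS = 0.221 V (the root below V_ov).
I_D = (15 − 0.221) / 216 = 0.0684 mA.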